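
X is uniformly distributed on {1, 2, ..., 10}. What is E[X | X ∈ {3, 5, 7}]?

P(X ∈ {3, 5, 7}) = 3/10.
Σ over the event: 3·1/10 + 5·1/10 + 7·1/10 = 3/2.
E[X | X ∈ {3, 5, 7}] = (3/2) / (3/10) = 5.

5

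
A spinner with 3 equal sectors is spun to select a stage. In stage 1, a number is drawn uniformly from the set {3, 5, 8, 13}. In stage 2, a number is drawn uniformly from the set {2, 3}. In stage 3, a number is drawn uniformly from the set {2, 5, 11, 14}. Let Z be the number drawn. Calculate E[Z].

E[Z | stage 1] = (3+5+8+13)/4 = 29/4.
E[Z | stage 2] = (2+3)/2 = 5/2.
E[Z | stage 3] = (2+5+11+14)/4 = 8.
E[Z] = (1/3)·(29/4) + (1/3)·(5/2) + (1/3)·(8) = 71/12.

71/12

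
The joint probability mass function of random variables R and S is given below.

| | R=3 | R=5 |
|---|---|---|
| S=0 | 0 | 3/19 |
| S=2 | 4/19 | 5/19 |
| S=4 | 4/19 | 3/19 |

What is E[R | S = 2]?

P(S = 2) = 9/19.
Σ R·P over the event = 3·(4/19) + 5·(5/19) = 37/19.
E[R | S = 2] = (37/19) / (9/19) = 37/9.

37/9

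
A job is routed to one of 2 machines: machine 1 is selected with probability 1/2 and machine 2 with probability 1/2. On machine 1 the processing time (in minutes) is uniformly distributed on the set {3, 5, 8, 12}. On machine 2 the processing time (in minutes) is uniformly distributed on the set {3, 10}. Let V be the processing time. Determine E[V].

E[V | machine 1] = (3+5+8+12)/4 = 7.
E[V | machine 2] = (3+10)/2 = 13/2.
By the law of total expectation,
E[V] = (1/2)·(7) + (1/2)·(13/2) = 27/4.

27/4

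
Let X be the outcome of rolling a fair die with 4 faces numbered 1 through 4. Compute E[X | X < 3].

3/2

Given X < 3, X is equally likely to be any of {1, 2}.
E[X | X < 3] = (1 + 2) / 2 = 3/2.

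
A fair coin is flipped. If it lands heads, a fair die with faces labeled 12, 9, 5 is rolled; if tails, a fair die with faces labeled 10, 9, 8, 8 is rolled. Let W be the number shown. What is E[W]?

E[W | heads] = (12+9+5)/3 = 26/3.
E[W | tails] = (10+9+8+8)/4 = 35/4.
By the law of total expectation,
E[W] = (1/2)·(26/3) + (1/2)·(35/4) = 209/24.

209/24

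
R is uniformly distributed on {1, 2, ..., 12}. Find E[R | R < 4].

Given R < 4, R is equally likely to be any of {1, 2, 3}.
E[R | R < 4] = (1 + 2 + 3) / 3 = 2.

2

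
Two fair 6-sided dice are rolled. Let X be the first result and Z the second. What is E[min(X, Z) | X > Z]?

7/3

P(X > Z) = 5/12.
Summing min(X,Z)·P(x,y) over outcomes with X > Z gives 35/36.
E[min(X, Z) | X > Z] = (35/36) / (5/12) = 7/3.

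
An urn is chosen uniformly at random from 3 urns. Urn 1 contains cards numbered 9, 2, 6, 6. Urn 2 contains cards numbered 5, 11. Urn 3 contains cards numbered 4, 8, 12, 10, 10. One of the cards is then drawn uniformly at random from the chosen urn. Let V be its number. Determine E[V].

E[V | urn 1] = (9+2+6+6)/4 = 23/4.
E[V | urn 2] = (5+11)/2 = 8.
E[V | urn 3] = (4+8+12+10+10)/5 = 44/5.
By the law of total expectation,
E[V] = (1/3)·(23/4) + (1/3)·(8) + (1/3)·(44/5) = 451/60.

451/60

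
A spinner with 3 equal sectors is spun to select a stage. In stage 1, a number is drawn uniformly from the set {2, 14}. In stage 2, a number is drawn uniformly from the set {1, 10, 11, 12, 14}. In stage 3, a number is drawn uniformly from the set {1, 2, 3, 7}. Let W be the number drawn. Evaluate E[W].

139/20

E[W | stage 1] = (2+14)/2 = 8.
E[W | stage 2] = (1+10+11+12+14)/5 = 48/5.
E[W | stage 3] = (1+2+3+7)/4 = 13/4.
E[W] = (1/3)·(8) + (1/3)·(48/5) + (1/3)·(13/4) = 139/20.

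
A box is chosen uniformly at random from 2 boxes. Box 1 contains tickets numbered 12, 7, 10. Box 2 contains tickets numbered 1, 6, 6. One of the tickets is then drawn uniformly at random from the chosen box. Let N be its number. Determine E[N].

7

E[N | box 1] = (12+7+10)/3 = 29/3.
E[N | box 2] = (1+6+6)/3 = 13/3.
E[N] = (1/2)·(29/3) + (1/2)·(13/3) = 7.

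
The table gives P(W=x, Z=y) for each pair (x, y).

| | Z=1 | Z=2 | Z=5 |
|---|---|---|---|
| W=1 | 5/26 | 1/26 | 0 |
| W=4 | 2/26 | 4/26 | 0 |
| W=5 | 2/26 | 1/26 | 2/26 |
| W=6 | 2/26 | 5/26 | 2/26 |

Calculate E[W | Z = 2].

52/11

P(Z = 2) = 11/26.
Σ W·P over the event = 1·(1/26) + 4·(4/26) + 5·(1/26) + 6·(5/26) = 2.
E[W | Z = 2] = (2) / (11/26) = 52/11.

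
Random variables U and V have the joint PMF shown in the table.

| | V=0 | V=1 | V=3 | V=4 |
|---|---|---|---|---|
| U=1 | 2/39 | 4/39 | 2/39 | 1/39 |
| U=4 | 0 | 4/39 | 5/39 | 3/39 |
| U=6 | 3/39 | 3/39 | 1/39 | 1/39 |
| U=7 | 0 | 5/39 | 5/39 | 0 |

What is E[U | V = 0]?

4

P(V = 0) = 5/39.
Σ U·P over the event = 1·(2/39) + 6·(3/39) = 20/39.
E[U | V = 0] = (20/39) / (5/39) = 4.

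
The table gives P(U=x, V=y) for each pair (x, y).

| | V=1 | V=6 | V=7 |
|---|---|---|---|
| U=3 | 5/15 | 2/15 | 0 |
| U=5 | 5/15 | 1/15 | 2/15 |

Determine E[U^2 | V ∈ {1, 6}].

P(V ∈ {1, 6}) = 13/15.
Σ U^2·P over the event = 9·(5/15) + 9·(2/15) + 25·(5/15) + 25·(1/15) = 71/5.
E[U^2 | V ∈ {1, 6}] = (71/5) / (13/15) = 213/13.

213/13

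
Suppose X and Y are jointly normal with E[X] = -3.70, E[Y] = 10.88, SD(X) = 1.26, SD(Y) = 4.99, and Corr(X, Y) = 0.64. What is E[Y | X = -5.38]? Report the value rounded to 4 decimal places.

E[Y | X=x] = μ_Y + ρ(σ_Y/σ_X)(x − μ_X) for jointly normal variables.
E[Y | X=-5.38] = 10.88 + (0.64)·(4.99/1.26)·(-5.38 − (-3.70)) = 10.88 + (2.5346)·(-1.68) = 6.6219.

6.6219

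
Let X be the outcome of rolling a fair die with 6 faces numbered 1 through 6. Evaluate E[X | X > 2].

9/2

Given X > 2, X is equally likely to be any of {3, 4, 5, 6}.
E[X | X > 2] = (3 + 4 + 5 + 6) / 4 = 9/2.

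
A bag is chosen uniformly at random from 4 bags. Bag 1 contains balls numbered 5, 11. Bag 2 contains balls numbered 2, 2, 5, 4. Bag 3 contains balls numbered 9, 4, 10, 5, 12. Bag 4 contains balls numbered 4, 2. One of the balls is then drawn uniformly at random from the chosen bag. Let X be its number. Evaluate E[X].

E[X | bag 1] = (5+11)/2 = 8.
E[X | bag 2] = (2+2+5+4)/4 = 13/4.
E[X | bag 3] = (9+4+10+5+12)/5 = 8.
E[X | bag 4] = (4+2)/2 = 3.
E[X] = (1/4)·(8) + (1/4)·(13/4) + (1/4)·(8) + (1/4)·(3) = 89/16.

89/16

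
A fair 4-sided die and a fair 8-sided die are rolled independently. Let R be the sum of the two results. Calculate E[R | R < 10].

P(R < 10) = 13/16.
Σ over the event: 2·1/32 + 3·1/16 + 4·3/32 + 5·1/8 + 6·1/8 + 7·1/8 + 8·1/8 + 9·1/8 = 5.
E[R | R < 10] = (5) / (13/16) = 80/13.

80/13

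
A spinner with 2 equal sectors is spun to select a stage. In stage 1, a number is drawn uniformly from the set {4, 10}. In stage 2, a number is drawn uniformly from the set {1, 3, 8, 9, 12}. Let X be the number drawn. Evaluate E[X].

34/5

E[X | stage 1] = (4+10)/2 = 7.
E[X | stage 2] = (1+3+8+9+12)/5 = 33/5.
By the law of total expectation,
E[X] = (1/2)·(7) + (1/2)·(33/5) = 34/5.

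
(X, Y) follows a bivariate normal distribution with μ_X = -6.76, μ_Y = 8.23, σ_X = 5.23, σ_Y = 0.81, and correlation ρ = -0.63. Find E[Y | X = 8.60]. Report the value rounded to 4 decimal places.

E[Y | X=x] = μ_Y + ρ(σ_Y/σ_X)(x − μ_X) for jointly normal variables.
E[Y | X=8.60] = 8.23 + (-0.63)·(0.81/5.23)·(8.60 − (-6.76)) = 8.23 + (-0.097572)·(15.36) = 6.7313.

6.7313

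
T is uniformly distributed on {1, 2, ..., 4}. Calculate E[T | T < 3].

Given T < 3, T is equally likely to be any of {1, 2}.
E[T | T < 3] = (1 + 2) / 2 = 3/2.

3/2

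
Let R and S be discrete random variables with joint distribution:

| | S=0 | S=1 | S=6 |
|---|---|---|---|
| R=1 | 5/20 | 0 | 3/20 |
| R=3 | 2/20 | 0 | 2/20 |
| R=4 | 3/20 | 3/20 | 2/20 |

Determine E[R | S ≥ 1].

29/10

P(S ≥ 1) = 1/2.
Σ R·P over the event = 1·(3/20) + 3·(2/20) + 4·(3/20) + 4·(2/20) = 29/20.
E[R | S ≥ 1] = (29/20) / (1/2) = 29/10.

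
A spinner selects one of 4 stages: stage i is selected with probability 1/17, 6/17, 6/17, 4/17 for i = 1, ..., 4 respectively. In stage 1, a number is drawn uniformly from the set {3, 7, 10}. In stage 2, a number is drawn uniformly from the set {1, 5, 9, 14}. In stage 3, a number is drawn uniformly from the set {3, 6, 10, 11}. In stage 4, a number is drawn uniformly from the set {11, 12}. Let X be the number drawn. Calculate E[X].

E[X | stage 1] = (3+7+10)/3 = 20/3.
E[X | stage 2] = (1+5+9+14)/4 = 29/4.
E[X | stage 3] = (3+6+10+11)/4 = 15/2.
E[X | stage 4] = (11+12)/2 = 23/2.
By the law of total expectation,
E[X] = (1/17)·(20/3) + (6/17)·(29/4) + (6/17)·(15/2) + (4/17)·(23/2) = 847/102.

847/102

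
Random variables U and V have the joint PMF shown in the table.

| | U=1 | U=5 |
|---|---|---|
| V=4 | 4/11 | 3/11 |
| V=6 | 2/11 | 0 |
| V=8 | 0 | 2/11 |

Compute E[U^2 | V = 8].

25

P(V = 8) = 2/11.
Summing U^2·P(U=x,V=y) over the conditioning event gives 50/11.
E[U^2 | V = 8] = (50/11) / (2/11) = 25.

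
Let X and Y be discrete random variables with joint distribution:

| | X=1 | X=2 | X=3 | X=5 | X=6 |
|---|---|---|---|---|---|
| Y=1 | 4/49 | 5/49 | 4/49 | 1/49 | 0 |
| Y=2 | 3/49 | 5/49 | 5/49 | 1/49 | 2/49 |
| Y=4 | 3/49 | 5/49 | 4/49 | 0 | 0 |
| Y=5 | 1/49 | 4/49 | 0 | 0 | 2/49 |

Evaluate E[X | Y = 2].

45/16

P(Y = 2) = 16/49.
Σ X·P over the event = 1·(3/49) + 2·(5/49) + 3·(5/49) + 5·(1/49) + 6·(2/49) = 45/49.
E[X | Y = 2] = (45/49) / (16/49) = 45/16.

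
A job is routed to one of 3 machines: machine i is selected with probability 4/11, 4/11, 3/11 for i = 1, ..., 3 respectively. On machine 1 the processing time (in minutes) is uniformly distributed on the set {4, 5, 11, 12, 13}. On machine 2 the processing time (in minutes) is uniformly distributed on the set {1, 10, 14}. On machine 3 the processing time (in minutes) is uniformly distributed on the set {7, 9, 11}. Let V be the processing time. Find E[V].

E[V | machine 1] = (4+5+11+12+13)/5 = 9.
E[V | machine 2] = (1+10+14)/3 = 25/3.
E[V | machine 3] = (7+9+11)/3 = 9.
E[V] = (4/11)·(9) + (4/11)·(25/3) + (3/11)·(9) = 289/33.

289/33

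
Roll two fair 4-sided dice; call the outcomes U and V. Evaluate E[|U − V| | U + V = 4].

Outcomes with U + V = 4: (1,3), (2,2), (3,1), each with probability 1/16.
E[|U − V| | U + V = 4] = (2 + 0 + 2) / 3 = 4/3.

4/3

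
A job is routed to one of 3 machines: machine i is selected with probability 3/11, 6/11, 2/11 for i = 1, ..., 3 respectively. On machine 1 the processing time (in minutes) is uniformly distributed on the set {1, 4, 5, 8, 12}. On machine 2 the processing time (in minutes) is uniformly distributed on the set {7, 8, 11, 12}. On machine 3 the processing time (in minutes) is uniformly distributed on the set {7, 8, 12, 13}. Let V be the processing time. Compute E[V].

E[V | machine 1] = (1+4+5+8+12)/5 = 6.
E[V | machine 2] = (7+8+11+12)/4 = 19/2.
E[V | machine 3] = (7+8+12+13)/4 = 10.
E[V] = (3/11)·(6) + (6/11)·(19/2) + (2/11)·(10) = 95/11.

95/11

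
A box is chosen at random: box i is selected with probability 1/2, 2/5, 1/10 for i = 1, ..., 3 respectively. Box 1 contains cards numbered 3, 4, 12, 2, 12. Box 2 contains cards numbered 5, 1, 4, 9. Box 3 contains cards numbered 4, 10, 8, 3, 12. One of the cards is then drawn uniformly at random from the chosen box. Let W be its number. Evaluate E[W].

E[W | box 1] = (3+4+12+2+12)/5 = 33/5.
E[W | box 2] = (5+1+4+9)/4 = 19/4.
E[W | box 3] = (4+10+8+3+12)/5 = 37/5.
By the law of total expectation,
E[W] = (1/2)·(33/5) + (2/5)·(19/4) + (1/10)·(37/5) = 297/50.

297/50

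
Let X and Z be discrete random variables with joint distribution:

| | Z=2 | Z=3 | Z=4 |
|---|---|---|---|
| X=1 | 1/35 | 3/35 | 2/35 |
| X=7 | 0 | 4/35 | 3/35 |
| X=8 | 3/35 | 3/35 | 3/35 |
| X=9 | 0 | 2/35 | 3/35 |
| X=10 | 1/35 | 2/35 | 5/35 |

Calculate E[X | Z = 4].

31/4

P(Z = 4) = 16/35.
Σ X·P over the event = 1·(2/35) + 7·(3/35) + 8·(3/35) + 9·(3/35) + 10·(5/35) = 124/35.
E[X | Z = 4] = (124/35) / (16/35) = 31/4.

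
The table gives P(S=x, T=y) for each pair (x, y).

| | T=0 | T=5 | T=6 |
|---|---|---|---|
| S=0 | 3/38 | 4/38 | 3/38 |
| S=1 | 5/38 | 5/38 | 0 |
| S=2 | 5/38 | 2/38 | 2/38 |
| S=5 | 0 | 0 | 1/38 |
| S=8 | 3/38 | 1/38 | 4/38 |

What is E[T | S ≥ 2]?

P(S ≥ 2) = 9/19.
Σ T·P over the event = 0·(5/38) + 5·(2/38) + 6·(2/38) + 6·(1/38) + 0·(3/38) + 5·(1/38) + 6·(4/38) = 3/2.
E[T | S ≥ 2] = (3/2) / (9/19) = 19/6.

19/6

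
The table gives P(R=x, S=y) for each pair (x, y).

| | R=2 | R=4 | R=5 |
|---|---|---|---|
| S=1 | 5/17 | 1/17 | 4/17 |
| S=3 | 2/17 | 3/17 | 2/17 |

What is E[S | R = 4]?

5/2

P(R = 4) = 4/17.
Σ S·P over the event = 1·(1/17) + 3·(3/17) = 10/17.
E[S | R = 4] = (10/17) / (4/17) = 5/2.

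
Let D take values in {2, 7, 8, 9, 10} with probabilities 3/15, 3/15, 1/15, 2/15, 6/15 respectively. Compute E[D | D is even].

P(D is even) = 2/3.
Σ over the event: 2·1/5 + 8·1/15 + 10·2/5 = 74/15.
E[D | D is even] = (74/15) / (2/3) = 37/5.

37/5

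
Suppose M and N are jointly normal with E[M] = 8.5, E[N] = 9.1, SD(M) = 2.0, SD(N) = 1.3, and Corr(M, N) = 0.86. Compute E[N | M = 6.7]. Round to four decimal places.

The regression of N on M has slope ρ·σ_N/σ_M and passes through (μ_M, μ_N).
E[N | M=6.7] = 9.1 + (0.86)·(1.3/2.0)·(6.7 − (8.5)) = 9.1 + (0.559)·(-1.8) = 8.0938.

8.0938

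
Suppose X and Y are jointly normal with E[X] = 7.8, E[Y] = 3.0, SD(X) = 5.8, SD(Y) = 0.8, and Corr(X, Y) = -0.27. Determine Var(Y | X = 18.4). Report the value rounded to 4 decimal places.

Var(Y | X=x) = (1 − ρ²)·σ_Y².
Var(Y | X=18.4) = (0.8)²·(1 − (-0.27)²) = 0.64·0.9271 = 0.5933.

0.5933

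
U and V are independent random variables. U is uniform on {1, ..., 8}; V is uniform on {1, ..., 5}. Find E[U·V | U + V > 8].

P(U + V > 8) = 3/8.
Summing UV·P(x,y) over outcomes with U + V > 8 gives 71/8.
E[U·V | U + V > 8] = (71/8) / (3/8) = 71/3.

71/3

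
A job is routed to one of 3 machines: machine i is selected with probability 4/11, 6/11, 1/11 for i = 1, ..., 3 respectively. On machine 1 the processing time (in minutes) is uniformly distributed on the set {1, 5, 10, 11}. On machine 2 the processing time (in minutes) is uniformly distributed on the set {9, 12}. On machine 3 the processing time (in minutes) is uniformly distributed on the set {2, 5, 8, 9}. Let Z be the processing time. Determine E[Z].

96/11

E[Z | machine 1] = (1+5+10+11)/4 = 27/4.
E[Z | machine 2] = (9+12)/2 = 21/2.
E[Z | machine 3] = (2+5+8+9)/4 = 6.
E[Z] = (4/11)·(27/4) + (6/11)·(21/2) + (1/11)·(6) = 96/11.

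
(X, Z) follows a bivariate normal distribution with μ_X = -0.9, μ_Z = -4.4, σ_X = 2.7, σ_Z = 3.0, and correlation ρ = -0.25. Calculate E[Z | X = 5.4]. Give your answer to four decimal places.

The regression of Z on X has slope ρ·σ_Z/σ_X and passes through (μ_X, μ_Z).
E[Z | X=5.4] = -4.4 + (-0.25)·(3.0/2.7)·(5.4 − (-0.9)) = -4.4 + (-0.27778)·(6.3) = -6.1500.

-6.1500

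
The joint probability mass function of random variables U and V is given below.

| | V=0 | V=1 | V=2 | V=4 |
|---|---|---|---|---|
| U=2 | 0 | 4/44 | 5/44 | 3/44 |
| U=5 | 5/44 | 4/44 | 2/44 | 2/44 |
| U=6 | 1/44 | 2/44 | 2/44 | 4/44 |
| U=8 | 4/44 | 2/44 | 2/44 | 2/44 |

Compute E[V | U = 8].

7/5

P(U = 8) = 5/22.
Summing V·P(U=x,V=y) over the conditioning event gives 7/22.
E[V | U = 8] = (7/22) / (5/22) = 7/5.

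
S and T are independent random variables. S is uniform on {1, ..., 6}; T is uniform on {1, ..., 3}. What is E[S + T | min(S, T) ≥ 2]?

Outcomes with min(S, T) ≥ 2: (2,2), (2,3), (3,2), (3,3), (4,2), (4,3), (5,2), (5,3), (6,2), (6,3), each with probability 1/18.
E[S + T | min(S, T) ≥ 2] = (4 + 5 + 5 + 6 + 6 + 7 + 7 + 8 + 8 + 9) / 10 = 13/2.

13/2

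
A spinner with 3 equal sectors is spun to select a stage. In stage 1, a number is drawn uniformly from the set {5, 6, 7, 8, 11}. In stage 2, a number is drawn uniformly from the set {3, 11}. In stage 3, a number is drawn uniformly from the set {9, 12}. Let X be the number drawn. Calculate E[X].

83/10

E[X | stage 1] = (5+6+7+8+11)/5 = 37/5.
E[X | stage 2] = (3+11)/2 = 7.
E[X | stage 3] = (9+12)/2 = 21/2.
By the law of total expectation,
E[X] = (1/3)·(37/5) + (1/3)·(7) + (1/3)·(21/2) = 83/10.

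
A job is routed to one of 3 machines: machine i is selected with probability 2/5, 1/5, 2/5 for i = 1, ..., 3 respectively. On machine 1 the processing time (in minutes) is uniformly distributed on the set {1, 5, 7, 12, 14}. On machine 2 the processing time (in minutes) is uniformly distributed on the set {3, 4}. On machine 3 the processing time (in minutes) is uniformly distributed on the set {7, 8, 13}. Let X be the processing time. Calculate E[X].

E[X | machine 1] = (1+5+7+12+14)/5 = 39/5.
E[X | machine 2] = (3+4)/2 = 7/2.
E[X | machine 3] = (7+8+13)/3 = 28/3.
By the law of total expectation,
E[X] = (2/5)·(39/5) + (1/5)·(7/2) + (2/5)·(28/3) = 1133/150.

1133/150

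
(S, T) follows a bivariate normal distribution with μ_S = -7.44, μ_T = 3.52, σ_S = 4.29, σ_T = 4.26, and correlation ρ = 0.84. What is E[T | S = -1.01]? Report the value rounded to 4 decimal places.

8.8834

E[T | S=x] = μ_T + ρ(σ_T/σ_S)(x − μ_S) for jointly normal variables.
E[T | S=-1.01] = 3.52 + (0.84)·(4.26/4.29)·(-1.01 − (-7.44)) = 3.52 + (0.834126)·(6.43) = 8.8834.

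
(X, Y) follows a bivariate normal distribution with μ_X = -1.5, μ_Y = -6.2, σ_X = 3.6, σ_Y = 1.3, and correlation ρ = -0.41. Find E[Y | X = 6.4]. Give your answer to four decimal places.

The regression of Y on X has slope ρ·σ_Y/σ_X and passes through (μ_X, μ_Y).
E[Y | X=6.4] = -6.2 + (-0.41)·(1.3/3.6)·(6.4 − (-1.5)) = -6.2 + (-0.148056)·(7.9) = -7.3696.

-7.3696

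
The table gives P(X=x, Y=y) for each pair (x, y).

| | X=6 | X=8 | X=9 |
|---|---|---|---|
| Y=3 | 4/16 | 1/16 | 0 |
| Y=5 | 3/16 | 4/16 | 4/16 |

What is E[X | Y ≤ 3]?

32/5

P(Y ≤ 3) = 5/16.
Summing X·P(X=x,Y=y) over the conditioning event gives 2.
E[X | Y ≤ 3] = (2) / (5/16) = 32/5.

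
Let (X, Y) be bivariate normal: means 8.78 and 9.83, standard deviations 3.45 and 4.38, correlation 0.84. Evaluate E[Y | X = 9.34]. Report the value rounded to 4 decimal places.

For a bivariate normal, E[Y | X=x] = μ_Y + ρ·(σ_Y/σ_X)·(x − μ_X).
E[Y | X=9.34] = 9.83 + (0.84)·(4.38/3.45)·(9.34 − (8.78)) = 9.83 + (1.0664)·(0.56) = 10.4272.

10.4272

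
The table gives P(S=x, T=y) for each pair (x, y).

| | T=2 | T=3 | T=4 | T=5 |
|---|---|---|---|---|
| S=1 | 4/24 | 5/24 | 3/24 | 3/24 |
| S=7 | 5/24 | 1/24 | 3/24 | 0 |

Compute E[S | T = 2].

13/3

P(T = 2) = 3/8.
Σ S·P over the event = 1·(4/24) + 7·(5/24) = 13/8.
E[S | T = 2] = (13/8) / (3/8) = 13/3.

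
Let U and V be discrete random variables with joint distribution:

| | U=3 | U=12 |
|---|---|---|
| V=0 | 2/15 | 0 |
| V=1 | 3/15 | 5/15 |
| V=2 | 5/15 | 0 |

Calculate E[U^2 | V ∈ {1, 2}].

P(V ∈ {1, 2}) = 13/15.
Σ U^2·P over the event = 9·(3/15) + 9·(5/15) + 144·(5/15) = 264/5.
E[U^2 | V ∈ {1, 2}] = (264/5) / (13/15) = 792/13.

792/13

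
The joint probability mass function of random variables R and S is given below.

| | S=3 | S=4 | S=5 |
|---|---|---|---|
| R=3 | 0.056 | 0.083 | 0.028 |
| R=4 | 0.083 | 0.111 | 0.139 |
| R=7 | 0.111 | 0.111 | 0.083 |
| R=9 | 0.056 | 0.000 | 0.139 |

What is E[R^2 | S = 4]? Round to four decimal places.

26.1049

P(S = 4) = 0.305.
Σ R^2·P over the event = 9·(0.083) + 16·(0.111) + 49·(0.111) = 7.962.
E[R^2 | S = 4] = (7.962) / (0.305) = 26.1049.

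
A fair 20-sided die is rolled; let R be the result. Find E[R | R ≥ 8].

P(R ≥ 8) = 13/20.
E[R | R ≥ 8] = (91/10) / (13/20) = 14.

14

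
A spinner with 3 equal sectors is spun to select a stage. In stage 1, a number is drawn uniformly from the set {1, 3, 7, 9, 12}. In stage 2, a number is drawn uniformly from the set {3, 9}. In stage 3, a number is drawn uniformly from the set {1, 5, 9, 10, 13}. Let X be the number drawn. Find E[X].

20/3

E[X | stage 1] = (1+3+7+9+12)/5 = 32/5.
E[X | stage 2] = (3+9)/2 = 6.
E[X | stage 3] = (1+5+9+10+13)/5 = 38/5.
E[X] = (1/3)·(32/5) + (1/3)·(6) + (1/3)·(38/5) = 20/3.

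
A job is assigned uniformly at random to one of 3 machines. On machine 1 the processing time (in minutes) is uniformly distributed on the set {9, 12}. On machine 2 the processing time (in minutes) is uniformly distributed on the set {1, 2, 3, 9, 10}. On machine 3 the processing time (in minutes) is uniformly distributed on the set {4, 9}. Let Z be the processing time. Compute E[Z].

E[Z | machine 1] = (9+12)/2 = 21/2.
E[Z | machine 2] = (1+2+3+9+10)/5 = 5.
E[Z | machine 3] = (4+9)/2 = 13/2.
E[Z] = (1/3)·(21/2) + (1/3)·(5) + (1/3)·(13/2) = 22/3.

22/3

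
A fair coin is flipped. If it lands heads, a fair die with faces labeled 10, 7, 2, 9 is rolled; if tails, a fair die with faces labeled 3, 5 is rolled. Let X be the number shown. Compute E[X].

E[X | heads] = (10+7+2+9)/4 = 7.
E[X | tails] = (3+5)/2 = 4.
E[X] = (1/2)·(7) + (1/2)·(4) = 11/2.

11/2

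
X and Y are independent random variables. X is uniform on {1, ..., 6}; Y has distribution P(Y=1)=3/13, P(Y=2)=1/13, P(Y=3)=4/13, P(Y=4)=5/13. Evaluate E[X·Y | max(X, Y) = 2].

P(max(X, Y) = 2) = 5/78.
Summing XY·P(x,y) over outcomes with max(X, Y) = 2 gives 2/13.
E[X·Y | max(X, Y) = 2] = (2/13) / (5/78) = 12/5.

12/5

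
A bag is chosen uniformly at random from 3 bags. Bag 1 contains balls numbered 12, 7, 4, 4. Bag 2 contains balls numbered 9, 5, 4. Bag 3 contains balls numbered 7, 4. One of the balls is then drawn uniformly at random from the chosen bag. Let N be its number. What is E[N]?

73/12

E[N | bag 1] = (12+7+4+4)/4 = 27/4.
E[N | bag 2] = (9+5+4)/3 = 6.
E[N | bag 3] = (7+4)/2 = 11/2.
By the law of total expectation,
E[N] = (1/3)·(27/4) + (1/3)·(6) + (1/3)·(11/2) = 73/12.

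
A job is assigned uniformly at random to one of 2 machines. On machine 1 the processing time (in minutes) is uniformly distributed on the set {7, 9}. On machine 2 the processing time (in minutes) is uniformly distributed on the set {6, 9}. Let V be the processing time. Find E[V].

31/4

E[V | machine 1] = (7+9)/2 = 8.
E[V | machine 2] = (6+9)/2 = 15/2.
By the law of total expectation,
E[V] = (1/2)·(8) + (1/2)·(15/2) = 31/4.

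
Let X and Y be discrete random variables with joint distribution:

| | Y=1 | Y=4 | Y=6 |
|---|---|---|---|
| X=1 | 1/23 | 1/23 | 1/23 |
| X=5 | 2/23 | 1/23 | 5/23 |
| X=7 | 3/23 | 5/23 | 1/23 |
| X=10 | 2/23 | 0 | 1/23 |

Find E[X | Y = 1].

13/2

P(Y = 1) = 8/23.
Summing X·P(X=x,Y=y) over the conditioning event gives 52/23.
E[X | Y = 1] = (52/23) / (8/23) = 13/2.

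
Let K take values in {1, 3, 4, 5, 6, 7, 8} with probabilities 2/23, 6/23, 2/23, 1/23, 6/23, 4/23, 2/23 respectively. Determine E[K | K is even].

P(K is even) = 10/23.
Σ over the event: 4·2/23 + 6·6/23 + 8·2/23 = 60/23.
E[K | K is even] = (60/23) / (10/23) = 6.

6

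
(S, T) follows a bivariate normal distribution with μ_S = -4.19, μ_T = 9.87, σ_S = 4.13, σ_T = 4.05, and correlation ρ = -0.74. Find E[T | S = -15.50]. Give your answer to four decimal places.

18.0773

The regression of T on S has slope ρ·σ_T/σ_S and passes through (μ_S, μ_T).
E[T | S=-15.50] = 9.87 + (-0.74)·(4.05/4.13)·(-15.50 − (-4.19)) = 9.87 + (-0.72567)·(-11.31) = 18.0773.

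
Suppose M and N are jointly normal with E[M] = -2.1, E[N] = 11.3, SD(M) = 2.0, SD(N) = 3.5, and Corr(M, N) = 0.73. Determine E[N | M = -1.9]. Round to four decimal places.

E[N | M=x] = μ_N + ρ(σ_N/σ_M)(x − μ_M) for jointly normal variables.
E[N | M=-1.9] = 11.3 + (0.73)·(3.5/2.0)·(-1.9 − (-2.1)) = 11.3 + (1.2775)·(0.2) = 11.5555.

11.5555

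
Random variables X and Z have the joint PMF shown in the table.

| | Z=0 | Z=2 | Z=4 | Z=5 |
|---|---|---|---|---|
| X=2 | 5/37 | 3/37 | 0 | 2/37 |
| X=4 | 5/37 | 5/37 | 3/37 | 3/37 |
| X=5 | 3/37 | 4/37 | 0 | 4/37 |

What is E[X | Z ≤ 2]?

91/25

P(Z ≤ 2) = 25/37.
Σ X·P over the event = 2·(5/37) + 2·(3/37) + 4·(5/37) + 4·(5/37) + 5·(3/37) + 5·(4/37) = 91/37.
E[X | Z ≤ 2] = (91/37) / (25/37) = 91/25.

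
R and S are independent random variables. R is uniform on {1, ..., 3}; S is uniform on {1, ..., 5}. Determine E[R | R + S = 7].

Outcomes with R + S = 7: (2,5), (3,4), each with probability 1/15.
E[R | R + S = 7] = (2 + 3) / 2 = 5/2.

5/2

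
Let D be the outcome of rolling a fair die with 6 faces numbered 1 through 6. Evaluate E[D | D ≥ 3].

Given D ≥ 3, D is equally likely to be any of {3, 4, 5, 6}.
E[D | D ≥ 3] = (3 + 4 + 5 + 6) / 4 = 9/2.

9/2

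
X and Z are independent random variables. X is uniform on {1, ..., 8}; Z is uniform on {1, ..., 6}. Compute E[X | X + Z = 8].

P(X + Z = 8) = 1/8.
Summing X·P(x,y) over outcomes with X + Z = 8 gives 9/16.
E[X | X + Z = 8] = (9/16) / (1/8) = 9/2.

9/2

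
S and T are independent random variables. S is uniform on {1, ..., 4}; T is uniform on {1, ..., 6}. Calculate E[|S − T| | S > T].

Outcomes with S > T: (2,1), (3,1), (3,2), (4,1), (4,2), (4,3), each with probability 1/24.
E[|S − T| | S > T] = (1 + 2 + 1 + 3 + 2 + 1) / 6 = 5/3.

5/3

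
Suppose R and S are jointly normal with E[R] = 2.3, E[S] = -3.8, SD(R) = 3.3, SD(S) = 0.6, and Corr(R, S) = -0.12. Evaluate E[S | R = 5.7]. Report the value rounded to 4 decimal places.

For a bivariate normal, E[S | R=x] = μ_S + ρ·(σ_S/σ_R)·(x − μ_R).
E[S | R=5.7] = -3.8 + (-0.12)·(0.6/3.3)·(5.7 − (2.3)) = -3.8 + (-0.021818)·(3.4) = -3.8742.

-3.8742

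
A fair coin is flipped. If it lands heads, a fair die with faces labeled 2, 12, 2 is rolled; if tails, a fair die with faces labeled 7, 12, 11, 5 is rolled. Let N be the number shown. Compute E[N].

169/24

E[N | heads] = (2+12+2)/3 = 16/3.
E[N | tails] = (7+12+11+5)/4 = 35/4.
E[N] = (1/2)·(16/3) + (1/2)·(35/4) = 169/24.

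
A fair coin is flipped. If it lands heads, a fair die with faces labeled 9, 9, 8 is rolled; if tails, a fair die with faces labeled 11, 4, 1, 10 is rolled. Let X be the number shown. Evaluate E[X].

91/12

E[X | heads] = (9+9+8)/3 = 26/3.
E[X | tails] = (11+4+1+10)/4 = 13/2.
E[X] = (1/2)·(26/3) + (1/2)·(13/2) = 91/12.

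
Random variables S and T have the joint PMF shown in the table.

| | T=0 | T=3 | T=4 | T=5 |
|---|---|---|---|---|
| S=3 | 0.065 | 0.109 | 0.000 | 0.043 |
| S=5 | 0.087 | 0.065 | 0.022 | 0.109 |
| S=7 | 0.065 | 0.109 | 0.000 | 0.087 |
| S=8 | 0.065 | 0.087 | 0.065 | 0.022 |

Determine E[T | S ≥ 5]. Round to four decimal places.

2.8365

P(S ≥ 5) = 0.783.
Summing T·P(S=x,T=y) over the conditioning event gives 2.221.
E[T | S ≥ 5] = (2.221) / (0.783) = 2.8365.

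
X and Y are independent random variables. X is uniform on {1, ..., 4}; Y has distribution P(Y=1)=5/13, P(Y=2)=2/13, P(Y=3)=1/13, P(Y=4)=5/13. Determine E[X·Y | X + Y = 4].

13/4

P(X + Y = 4) = 2/13.
Summing XY·P(x,y) over outcomes with X + Y = 4 gives 1/2.
E[X·Y | X + Y = 4] = (1/2) / (2/13) = 13/4.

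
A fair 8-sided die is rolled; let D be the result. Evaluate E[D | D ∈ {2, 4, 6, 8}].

P(D ∈ {2, 4, 6, 8}) = 1/2.
Σ over the event: 2·1/8 + 4·1/8 + 6·1/8 + 8·1/8 = 5/2.
E[D | D ∈ {2, 4, 6, 8}] = (5/2) / (1/2) = 5.

5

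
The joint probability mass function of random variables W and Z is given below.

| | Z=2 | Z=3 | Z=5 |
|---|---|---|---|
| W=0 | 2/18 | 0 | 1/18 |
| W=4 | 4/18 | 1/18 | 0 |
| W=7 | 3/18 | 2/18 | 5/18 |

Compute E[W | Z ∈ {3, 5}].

53/9

P(Z ∈ {3, 5}) = 1/2.
Summing W·P(W=x,Z=y) over the conditioning event gives 53/18.
E[W | Z ∈ {3, 5}] = (53/18) / (1/2) = 53/9.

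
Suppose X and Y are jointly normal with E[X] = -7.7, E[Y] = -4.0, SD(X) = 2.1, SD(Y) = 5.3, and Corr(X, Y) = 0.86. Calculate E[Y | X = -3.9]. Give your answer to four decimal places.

E[Y | X=x] = μ_Y + ρ(σ_Y/σ_X)(x − μ_X) for jointly normal variables.
E[Y | X=-3.9] = -4.0 + (0.86)·(5.3/2.1)·(-3.9 − (-7.7)) = -4.0 + (2.17048)·(3.8) = 4.2478.

4.2478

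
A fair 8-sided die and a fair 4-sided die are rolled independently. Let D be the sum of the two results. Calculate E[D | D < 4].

P(D < 4) = 3/32.
Σ over the event: 2·1/32 + 3·1/16 = 1/4.
E[D | D < 4] = (1/4) / (3/32) = 8/3.

8/3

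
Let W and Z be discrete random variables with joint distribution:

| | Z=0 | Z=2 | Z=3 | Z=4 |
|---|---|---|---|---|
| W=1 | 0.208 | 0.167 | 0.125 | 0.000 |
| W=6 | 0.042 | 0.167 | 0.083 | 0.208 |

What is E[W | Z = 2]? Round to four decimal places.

P(Z = 2) = 0.334.
Σ W·P over the event = 1·(0.167) + 6·(0.167) = 1.169.
E[W | Z = 2] = (1.169) / (0.334) = 3.5000.

3.5000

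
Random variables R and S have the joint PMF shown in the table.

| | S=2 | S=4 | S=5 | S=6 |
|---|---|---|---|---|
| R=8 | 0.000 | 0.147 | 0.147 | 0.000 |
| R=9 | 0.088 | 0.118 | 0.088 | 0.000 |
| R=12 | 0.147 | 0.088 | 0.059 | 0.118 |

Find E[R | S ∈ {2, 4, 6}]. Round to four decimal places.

P(S ∈ {2, 4, 6}) = 0.706.
Σ R·P over the event = 8·(0.147) + 9·(0.088) + 9·(0.118) + 12·(0.147) + 12·(0.088) + 12·(0.118) = 7.266.
E[R | S ∈ {2, 4, 6}] = (7.266) / (0.706) = 10.2918.

10.2918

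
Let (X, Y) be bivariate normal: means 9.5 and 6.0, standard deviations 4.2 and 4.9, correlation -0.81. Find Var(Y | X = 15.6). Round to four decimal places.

8.2570

Var(Y | X=x) = (1 − ρ²)·σ_Y².
Var(Y | X=15.6) = (4.9)²·(1 − (-0.81)²) = 24.01·0.3439 = 8.2570.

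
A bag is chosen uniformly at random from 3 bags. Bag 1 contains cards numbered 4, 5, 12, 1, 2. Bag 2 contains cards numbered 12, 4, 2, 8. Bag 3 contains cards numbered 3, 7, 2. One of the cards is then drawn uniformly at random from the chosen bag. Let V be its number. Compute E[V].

51/10

E[V | bag 1] = (4+5+12+1+2)/5 = 24/5.
E[V | bag 2] = (12+4+2+8)/4 = 13/2.
E[V | bag 3] = (3+7+2)/3 = 4.
E[V] = (1/3)·(24/5) + (1/3)·(13/2) + (1/3)·(4) = 51/10.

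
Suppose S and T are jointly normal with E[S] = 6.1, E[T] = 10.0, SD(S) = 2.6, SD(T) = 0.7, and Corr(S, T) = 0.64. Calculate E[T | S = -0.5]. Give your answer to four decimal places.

8.8628

The regression of T on S has slope ρ·σ_T/σ_S and passes through (μ_S, μ_T).
E[T | S=-0.5] = 10.0 + (0.64)·(0.7/2.6)·(-0.5 − (6.1)) = 10.0 + (0.17231)·(-6.6) = 8.8628.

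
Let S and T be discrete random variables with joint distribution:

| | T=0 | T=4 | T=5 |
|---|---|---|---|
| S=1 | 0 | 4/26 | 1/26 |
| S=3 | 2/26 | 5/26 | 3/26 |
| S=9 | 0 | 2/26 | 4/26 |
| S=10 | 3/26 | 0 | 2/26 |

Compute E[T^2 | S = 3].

31/2

P(S = 3) = 5/13.
Σ T^2·P over the event = 0·(2/26) + 16·(5/26) + 25·(3/26) = 155/26.
E[T^2 | S = 3] = (155/26) / (5/13) = 31/2.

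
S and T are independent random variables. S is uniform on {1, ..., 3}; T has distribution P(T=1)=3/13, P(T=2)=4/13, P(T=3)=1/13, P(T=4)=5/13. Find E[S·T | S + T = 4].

7/2

P(S + T = 4) = 8/39.
Summing ST·P(x,y) over outcomes with S + T = 4 gives 28/39.
E[S·T | S + T = 4] = (28/39) / (8/39) = 7/2.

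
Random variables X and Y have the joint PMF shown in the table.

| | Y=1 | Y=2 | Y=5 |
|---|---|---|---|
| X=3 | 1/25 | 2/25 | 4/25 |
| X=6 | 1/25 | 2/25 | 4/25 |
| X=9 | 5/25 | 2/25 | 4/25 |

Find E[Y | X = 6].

25/7

P(X = 6) = 7/25.
Σ Y·P over the event = 1·(1/25) + 2·(2/25) + 5·(4/25) = 1.
E[Y | X = 6] = (1) / (7/25) = 25/7.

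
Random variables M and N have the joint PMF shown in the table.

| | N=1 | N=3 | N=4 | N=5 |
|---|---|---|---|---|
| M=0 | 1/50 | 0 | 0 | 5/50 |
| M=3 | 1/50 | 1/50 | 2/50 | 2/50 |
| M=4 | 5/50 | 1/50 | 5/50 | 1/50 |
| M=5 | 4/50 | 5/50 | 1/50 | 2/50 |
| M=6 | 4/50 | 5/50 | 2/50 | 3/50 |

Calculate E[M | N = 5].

38/13

P(N = 5) = 13/50.
Σ M·P over the event = 0·(5/50) + 3·(2/50) + 4·(1/50) + 5·(2/50) + 6·(3/50) = 19/25.
E[M | N = 5] = (19/25) / (13/50) = 38/13.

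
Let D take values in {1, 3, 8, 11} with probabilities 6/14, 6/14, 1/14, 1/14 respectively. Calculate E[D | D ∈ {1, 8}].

2

P(D ∈ {1, 8}) = 1/2.
Σ over the event: 1·3/7 + 8·1/14 = 1.
E[D | D ∈ {1, 8}] = (1) / (1/2) = 2.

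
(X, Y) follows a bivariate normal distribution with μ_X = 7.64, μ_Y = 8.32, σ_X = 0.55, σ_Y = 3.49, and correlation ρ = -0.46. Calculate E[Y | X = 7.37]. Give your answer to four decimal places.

9.1081

E[Y | X=x] = μ_Y + ρ(σ_Y/σ_X)(x − μ_X) for jointly normal variables.
E[Y | X=7.37] = 8.32 + (-0.46)·(3.49/0.55)·(7.37 − (7.64)) = 8.32 + (-2.9189)·(-0.27) = 9.1081.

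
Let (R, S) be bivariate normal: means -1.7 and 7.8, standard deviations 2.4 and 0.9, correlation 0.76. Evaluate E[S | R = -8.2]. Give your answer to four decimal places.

5.9475

E[S | R=x] = μ_S + ρ(σ_S/σ_R)(x − μ_R) for jointly normal variables.
E[S | R=-8.2] = 7.8 + (0.76)·(0.9/2.4)·(-8.2 − (-1.7)) = 7.8 + (0.285)·(-6.5) = 5.9475.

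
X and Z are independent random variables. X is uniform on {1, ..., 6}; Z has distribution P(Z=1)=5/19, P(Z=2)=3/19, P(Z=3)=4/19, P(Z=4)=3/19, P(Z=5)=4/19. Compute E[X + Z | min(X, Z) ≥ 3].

17/2

P(min(X, Z) ≥ 3) = 22/57.
Summing (X+Z)·P(x,y) over outcomes with min(X, Z) ≥ 3 gives 187/57.
E[X + Z | min(X, Z) ≥ 3] = (187/57) / (22/57) = 17/2.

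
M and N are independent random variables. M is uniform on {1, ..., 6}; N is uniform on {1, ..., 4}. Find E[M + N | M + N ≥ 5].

62/9

P(M + N ≥ 5) = 3/4.
Summing (M+N)·P(x,y) over outcomes with M + N ≥ 5 gives 31/6.
E[M + N | M + N ≥ 5] = (31/6) / (3/4) = 62/9.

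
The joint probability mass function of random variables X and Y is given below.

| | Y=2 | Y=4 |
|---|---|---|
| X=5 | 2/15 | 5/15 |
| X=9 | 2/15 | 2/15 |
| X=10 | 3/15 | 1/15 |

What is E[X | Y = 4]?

53/8

P(Y = 4) = 8/15.
Σ X·P over the event = 5·(5/15) + 9·(2/15) + 10·(1/15) = 53/15.
E[X | Y = 4] = (53/15) / (8/15) = 53/8.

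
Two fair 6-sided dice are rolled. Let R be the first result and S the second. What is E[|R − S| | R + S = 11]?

1

Outcomes with R + S = 11: (5,6), (6,5), each with probability 1/36.
E[|R − S| | R + S = 11] = (1 + 1) / 2 = 1.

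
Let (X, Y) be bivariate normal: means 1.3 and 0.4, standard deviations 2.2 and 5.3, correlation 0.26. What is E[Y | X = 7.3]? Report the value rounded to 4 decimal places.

For a bivariate normal, E[Y | X=x] = μ_Y + ρ·(σ_Y/σ_X)·(x − μ_X).
E[Y | X=7.3] = 0.4 + (0.26)·(5.3/2.2)·(7.3 − (1.3)) = 0.4 + (0.62636)·(6) = 4.1582.

4.1582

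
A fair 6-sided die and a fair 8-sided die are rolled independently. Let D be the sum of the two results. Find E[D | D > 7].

P(D > 7) = 9/16.
Σ over the event: 8·1/8 + 9·1/8 + 10·5/48 + 11·1/12 + 12·1/16 + 13·1/24 + 14·1/48 = 17/3.
E[D | D > 7] = (17/3) / (9/16) = 272/27.

272/27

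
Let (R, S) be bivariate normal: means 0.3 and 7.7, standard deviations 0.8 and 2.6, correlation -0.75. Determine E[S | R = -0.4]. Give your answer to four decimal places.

9.4063

For a bivariate normal, E[S | R=x] = μ_S + ρ·(σ_S/σ_R)·(x − μ_R).
E[S | R=-0.4] = 7.7 + (-0.75)·(2.6/0.8)·(-0.4 − (0.3)) = 7.7 + (-2.4375)·(-0.7) = 9.4063.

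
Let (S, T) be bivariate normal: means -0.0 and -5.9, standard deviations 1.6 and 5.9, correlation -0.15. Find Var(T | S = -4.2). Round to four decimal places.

The conditional variance in a bivariate normal is σ_T²(1 − ρ²), independent of x.
Var(T | S=-4.2) = (5.9)²·(1 − (-0.15)²) = 34.81·0.9775 = 34.0268.

34.0268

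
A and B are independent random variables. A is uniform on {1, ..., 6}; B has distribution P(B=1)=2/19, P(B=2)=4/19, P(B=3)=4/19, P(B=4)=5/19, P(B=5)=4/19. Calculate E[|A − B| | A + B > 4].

P(A + B > 4) = 16/19.
Summing |A−B|·P(x,y) over outcomes with A + B > 4 gives 181/114.
E[|A − B| | A + B > 4] = (181/114) / (16/19) = 181/96.

181/96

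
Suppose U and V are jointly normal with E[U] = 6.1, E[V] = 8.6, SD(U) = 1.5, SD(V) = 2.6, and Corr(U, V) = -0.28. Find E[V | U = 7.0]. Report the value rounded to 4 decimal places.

8.1632

E[V | U=x] = μ_V + ρ(σ_V/σ_U)(x − μ_U) for jointly normal variables.
E[V | U=7.0] = 8.6 + (-0.28)·(2.6/1.5)·(7.0 − (6.1)) = 8.6 + (-0.48533)·(0.9) = 8.1632.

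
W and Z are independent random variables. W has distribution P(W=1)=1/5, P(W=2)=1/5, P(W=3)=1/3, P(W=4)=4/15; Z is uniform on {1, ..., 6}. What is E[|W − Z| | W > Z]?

P(W > Z) = 5/18.
Summing |W−Z|·P(x,y) over outcomes with W > Z gives 7/15.
E[|W − Z| | W > Z] = (7/15) / (5/18) = 42/25.

42/25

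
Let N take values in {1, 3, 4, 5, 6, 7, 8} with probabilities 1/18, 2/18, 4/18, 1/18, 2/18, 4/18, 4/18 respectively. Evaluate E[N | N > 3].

P(N > 3) = 5/6.
Σ over the event: 4·2/9 + 5·1/18 + 6·1/9 + 7·2/9 + 8·2/9 = 31/6.
E[N | N > 3] = (31/6) / (5/6) = 31/5.

31/5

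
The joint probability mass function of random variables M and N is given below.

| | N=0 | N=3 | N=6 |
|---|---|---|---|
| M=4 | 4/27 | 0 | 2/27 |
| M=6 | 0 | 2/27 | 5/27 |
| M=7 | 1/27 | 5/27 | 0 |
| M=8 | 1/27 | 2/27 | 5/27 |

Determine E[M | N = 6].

13/2

P(N = 6) = 4/9.
Σ M·P over the event = 4·(2/27) + 6·(5/27) + 8·(5/27) = 26/9.
E[M | N = 6] = (26/9) / (4/9) = 13/2.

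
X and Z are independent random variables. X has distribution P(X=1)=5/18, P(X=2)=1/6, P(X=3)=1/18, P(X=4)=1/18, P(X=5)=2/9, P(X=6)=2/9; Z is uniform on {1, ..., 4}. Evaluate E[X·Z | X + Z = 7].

44/5

P(X + Z = 7) = 5/36.
Summing XZ·P(x,y) over outcomes with X + Z = 7 gives 11/9.
E[X·Z | X + Z = 7] = (11/9) / (5/36) = 44/5.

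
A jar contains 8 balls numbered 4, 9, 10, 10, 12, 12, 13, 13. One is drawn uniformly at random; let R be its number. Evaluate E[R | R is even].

P(R is even) = 5/8.
Σ over the event: 4·1/8 + 10·1/4 + 12·1/4 = 6.
E[R | R is even] = (6) / (5/8) = 48/5.

48/5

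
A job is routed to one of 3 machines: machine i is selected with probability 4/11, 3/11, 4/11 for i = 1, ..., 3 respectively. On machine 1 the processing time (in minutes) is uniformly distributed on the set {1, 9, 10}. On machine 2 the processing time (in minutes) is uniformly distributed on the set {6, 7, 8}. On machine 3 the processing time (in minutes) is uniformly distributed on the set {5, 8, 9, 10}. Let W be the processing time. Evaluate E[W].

E[W | machine 1] = (1+9+10)/3 = 20/3.
E[W | machine 2] = (6+7+8)/3 = 7.
E[W | machine 3] = (5+8+9+10)/4 = 8.
By the law of total expectation,
E[W] = (4/11)·(20/3) + (3/11)·(7) + (4/11)·(8) = 239/33.

239/33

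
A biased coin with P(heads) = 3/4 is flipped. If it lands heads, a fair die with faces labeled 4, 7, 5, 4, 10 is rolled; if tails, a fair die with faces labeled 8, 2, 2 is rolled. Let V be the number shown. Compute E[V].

E[V | heads] = (4+7+5+4+10)/5 = 6.
E[V | tails] = (8+2+2)/3 = 4.
E[V] = (3/4)·(6) + (1/4)·(4) = 11/2.

11/2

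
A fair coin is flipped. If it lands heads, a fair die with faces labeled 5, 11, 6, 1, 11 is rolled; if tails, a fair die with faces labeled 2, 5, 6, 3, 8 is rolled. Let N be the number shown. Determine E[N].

29/5

E[N | heads] = (5+11+6+1+11)/5 = 34/5.
E[N | tails] = (2+5+6+3+8)/5 = 24/5.
By the law of total expectation,
E[N] = (1/2)·(34/5) + (1/2)·(24/5) = 29/5.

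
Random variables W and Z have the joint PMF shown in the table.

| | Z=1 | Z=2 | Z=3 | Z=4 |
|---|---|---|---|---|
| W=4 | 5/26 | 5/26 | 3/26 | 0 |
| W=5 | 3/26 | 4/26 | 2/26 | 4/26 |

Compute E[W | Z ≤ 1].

P(Z ≤ 1) = 4/13.
Summing W·P(W=x,Z=y) over the conditioning event gives 35/26.
E[W | Z ≤ 1] = (35/26) / (4/13) = 35/8.

35/8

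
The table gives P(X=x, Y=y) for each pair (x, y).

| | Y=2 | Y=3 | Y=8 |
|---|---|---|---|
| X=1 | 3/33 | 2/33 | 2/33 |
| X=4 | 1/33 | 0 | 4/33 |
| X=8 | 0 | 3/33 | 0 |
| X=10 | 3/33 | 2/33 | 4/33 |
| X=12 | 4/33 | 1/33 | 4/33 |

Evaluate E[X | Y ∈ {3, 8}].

82/11

P(Y ∈ {3, 8}) = 2/3.
Σ X·P over the event = 1·(2/33) + 1·(2/33) + 4·(4/33) + 8·(3/33) + 10·(2/33) + 10·(4/33) + 12·(1/33) + 12·(4/33) = 164/33.
E[X | Y ∈ {3, 8}] = (164/33) / (2/3) = 82/11.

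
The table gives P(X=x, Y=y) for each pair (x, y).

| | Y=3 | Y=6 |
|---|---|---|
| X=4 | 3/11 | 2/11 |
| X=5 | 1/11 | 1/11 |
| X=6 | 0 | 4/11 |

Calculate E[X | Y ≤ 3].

P(Y ≤ 3) = 4/11.
Σ X·P over the event = 4·(3/11) + 5·(1/11) = 17/11.
E[X | Y ≤ 3] = (17/11) / (4/11) = 17/4.

17/4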